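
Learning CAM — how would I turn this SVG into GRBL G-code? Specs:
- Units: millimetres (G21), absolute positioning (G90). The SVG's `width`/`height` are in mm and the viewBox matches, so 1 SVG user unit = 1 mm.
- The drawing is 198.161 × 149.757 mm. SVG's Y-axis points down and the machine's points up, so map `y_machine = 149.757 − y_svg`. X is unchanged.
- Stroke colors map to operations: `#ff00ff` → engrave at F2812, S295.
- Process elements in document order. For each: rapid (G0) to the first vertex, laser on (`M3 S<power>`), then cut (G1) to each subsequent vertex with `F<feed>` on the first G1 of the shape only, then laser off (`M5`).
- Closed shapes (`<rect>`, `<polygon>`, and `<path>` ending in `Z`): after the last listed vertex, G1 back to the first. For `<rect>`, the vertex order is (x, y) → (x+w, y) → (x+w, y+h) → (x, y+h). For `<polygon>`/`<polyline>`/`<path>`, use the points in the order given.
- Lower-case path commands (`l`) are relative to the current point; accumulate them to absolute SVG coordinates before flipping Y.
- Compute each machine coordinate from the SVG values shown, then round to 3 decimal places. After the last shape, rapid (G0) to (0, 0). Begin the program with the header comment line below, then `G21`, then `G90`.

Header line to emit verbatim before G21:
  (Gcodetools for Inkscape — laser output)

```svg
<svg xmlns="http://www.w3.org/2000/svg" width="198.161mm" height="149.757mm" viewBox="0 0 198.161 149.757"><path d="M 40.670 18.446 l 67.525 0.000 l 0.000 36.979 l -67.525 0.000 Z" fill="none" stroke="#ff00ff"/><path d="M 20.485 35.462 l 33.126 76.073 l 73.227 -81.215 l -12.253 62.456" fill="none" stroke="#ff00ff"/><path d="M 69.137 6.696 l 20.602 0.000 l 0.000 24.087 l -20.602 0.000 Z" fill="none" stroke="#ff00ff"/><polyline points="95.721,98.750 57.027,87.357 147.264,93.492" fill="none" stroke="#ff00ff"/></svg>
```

(Gcodetools for Inkscape — laser output)
G21
G90
G0 X40.670 Y131.311
M3 S295
G1 X108.195 Y131.311 F2812
G1 X108.195 Y94.332
G1 X40.670 Y94.332
G1 X40.670 Y131.311
M5
G0 X20.485 Y114.295
M3 S295
G1 X53.611 Y38.222 F2812
G1 X126.838 Y119.437
G1 X114.585 Y56.981
M5
G0 X69.137 Y143.061
M3 S295
G1 X89.739 Y143.061 F2812
G1 X89.739 Y118.974
G1 X69.137 Y118.974
G1 X69.137 Y143.061
M5
G0 X95.721 Y51.007
M3 S295
G1 X57.027 Y62.400 F2812
G1 X147.264 Y56.265
M5
G0 X0.000 Y0.000

1 u = 1 mm; y_m = 149.757 − y.

[1] `<path>` rectangle, #ff00ff→engrave S295 F2812: (40.670,131.311) → (108.195,131.311) → (108.195,94.332) → (40.670,94.332) → (40.670,131.311) (closed)

[2] `<path>` open polyline, #ff00ff→engrave S295 F2812: (20.485,114.295) → (53.611,38.222) → (126.838,119.437) → (114.585,56.981)

[3] `<path>` rectangle, #ff00ff→engrave S295 F2812: (69.137,143.061) → (89.739,143.061) → (89.739,118.974) → (69.137,118.974) → (69.137,143.061) (closed)

[4] `<polyline>` open polyline, #ff00ff→engrave S295 F2812: (95.721,51.007) → (57.027,62.400) → (147.264,56.265)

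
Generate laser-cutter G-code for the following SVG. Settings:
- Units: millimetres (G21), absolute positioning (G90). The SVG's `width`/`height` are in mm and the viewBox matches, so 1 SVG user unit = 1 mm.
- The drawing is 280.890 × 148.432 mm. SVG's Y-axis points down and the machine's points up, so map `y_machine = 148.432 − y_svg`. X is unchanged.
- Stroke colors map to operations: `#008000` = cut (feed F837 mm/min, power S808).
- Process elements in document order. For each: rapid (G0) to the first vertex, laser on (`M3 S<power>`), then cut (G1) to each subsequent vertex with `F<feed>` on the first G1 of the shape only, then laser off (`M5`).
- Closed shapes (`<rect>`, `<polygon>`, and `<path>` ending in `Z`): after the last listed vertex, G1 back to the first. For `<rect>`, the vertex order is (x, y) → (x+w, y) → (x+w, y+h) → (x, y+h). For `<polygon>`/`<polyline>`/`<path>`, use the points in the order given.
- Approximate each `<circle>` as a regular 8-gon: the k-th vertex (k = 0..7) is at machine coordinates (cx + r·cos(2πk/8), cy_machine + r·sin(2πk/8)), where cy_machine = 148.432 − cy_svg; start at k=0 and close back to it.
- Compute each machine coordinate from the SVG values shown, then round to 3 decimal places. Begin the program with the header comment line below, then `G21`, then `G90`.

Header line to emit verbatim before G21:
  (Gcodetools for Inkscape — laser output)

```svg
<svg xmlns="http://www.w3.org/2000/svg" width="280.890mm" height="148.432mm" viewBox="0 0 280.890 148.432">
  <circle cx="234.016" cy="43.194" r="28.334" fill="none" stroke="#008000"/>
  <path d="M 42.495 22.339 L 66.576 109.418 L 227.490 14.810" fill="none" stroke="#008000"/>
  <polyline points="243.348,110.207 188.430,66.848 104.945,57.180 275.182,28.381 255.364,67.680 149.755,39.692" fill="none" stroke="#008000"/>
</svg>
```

(Gcodetools for Inkscape — laser output)
G21
G90
G0 X262.350 Y105.238
M3 S808
G1 X254.051 Y125.273 F837
G1 X234.016 Y133.572
G1 X213.981 Y125.273
G1 X205.682 Y105.238
G1 X213.981 Y85.203
G1 X234.016 Y76.904
G1 X254.051 Y85.203
G1 X262.350 Y105.238
M5
G0 X42.495 Y126.093
M3 S808
G1 X66.576 Y39.014 F837
G1 X227.490 Y133.622
M5
G0 X243.348 Y38.225
M3 S808
G1 X188.430 Y81.584 F837
G1 X104.945 Y91.252
G1 X275.182 Y120.051
G1 X255.364 Y80.752
G1 X149.755 Y108.740
M5

viewBox `0 0 280.890 148.432` with mm width/height → 1 unit = 1 mm. Flip: y_m = 148.432 − y_svg.

**Shape 1** — `<circle>` circle, stroke `#008000` → cut (S808, F837). Machine vertices: (262.350,105.238) → (254.051,125.273) → (234.016,133.572) → (213.981,125.273) → (205.682,105.238) → (213.981,85.203) → (234.016,76.904) → (254.051,85.203) → (262.350,105.238). Closed: final G1 returns to the first vertex.

**Shape 2** — `<path>` open polyline, stroke `#008000` → cut (S808, F837). Machine vertices: (42.495,126.093) → (66.576,39.014) → (227.490,133.622). Open path.

**Shape 3** — `<polyline>` open polyline, stroke `#008000` → cut (S808, F837). Machine vertices: (243.348,38.225) → (188.430,81.584) → (104.945,91.252) → (275.182,120.051) → (255.364,80.752) → (149.755,108.740). Open path.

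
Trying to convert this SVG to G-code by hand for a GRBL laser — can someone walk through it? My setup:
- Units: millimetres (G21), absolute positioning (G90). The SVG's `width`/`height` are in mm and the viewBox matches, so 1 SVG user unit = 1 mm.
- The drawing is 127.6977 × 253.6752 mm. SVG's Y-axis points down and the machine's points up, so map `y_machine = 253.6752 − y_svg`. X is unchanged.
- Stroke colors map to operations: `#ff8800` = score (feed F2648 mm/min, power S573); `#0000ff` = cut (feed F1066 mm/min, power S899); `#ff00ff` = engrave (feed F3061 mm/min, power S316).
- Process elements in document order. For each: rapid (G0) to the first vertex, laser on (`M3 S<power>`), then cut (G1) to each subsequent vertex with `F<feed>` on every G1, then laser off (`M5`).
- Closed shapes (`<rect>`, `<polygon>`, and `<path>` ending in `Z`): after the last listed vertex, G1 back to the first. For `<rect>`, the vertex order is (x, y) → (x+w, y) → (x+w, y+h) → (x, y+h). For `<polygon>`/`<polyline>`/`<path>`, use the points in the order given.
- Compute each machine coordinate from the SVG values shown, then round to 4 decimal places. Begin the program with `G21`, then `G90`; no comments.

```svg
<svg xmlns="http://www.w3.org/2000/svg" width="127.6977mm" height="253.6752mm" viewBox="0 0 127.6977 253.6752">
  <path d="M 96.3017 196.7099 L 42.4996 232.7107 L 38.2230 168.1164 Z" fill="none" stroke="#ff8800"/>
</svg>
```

1 u = 1 mm; y_m = 253.6752 − y.

[1] `<path>` regular polygon, #ff8800→score S573 F2648: (96.3017,56.9653) → (42.4996,20.9645) → (38.2230,85.5588) → (96.3017,56.9653) (closed)

G21
G90
G0 X96.3017 Y56.9653
M3 S573
G1 X42.4996 Y20.9645 F2648
G1 X38.2230 Y85.5588 F2648
G1 X96.3017 Y56.9653 F2648
M5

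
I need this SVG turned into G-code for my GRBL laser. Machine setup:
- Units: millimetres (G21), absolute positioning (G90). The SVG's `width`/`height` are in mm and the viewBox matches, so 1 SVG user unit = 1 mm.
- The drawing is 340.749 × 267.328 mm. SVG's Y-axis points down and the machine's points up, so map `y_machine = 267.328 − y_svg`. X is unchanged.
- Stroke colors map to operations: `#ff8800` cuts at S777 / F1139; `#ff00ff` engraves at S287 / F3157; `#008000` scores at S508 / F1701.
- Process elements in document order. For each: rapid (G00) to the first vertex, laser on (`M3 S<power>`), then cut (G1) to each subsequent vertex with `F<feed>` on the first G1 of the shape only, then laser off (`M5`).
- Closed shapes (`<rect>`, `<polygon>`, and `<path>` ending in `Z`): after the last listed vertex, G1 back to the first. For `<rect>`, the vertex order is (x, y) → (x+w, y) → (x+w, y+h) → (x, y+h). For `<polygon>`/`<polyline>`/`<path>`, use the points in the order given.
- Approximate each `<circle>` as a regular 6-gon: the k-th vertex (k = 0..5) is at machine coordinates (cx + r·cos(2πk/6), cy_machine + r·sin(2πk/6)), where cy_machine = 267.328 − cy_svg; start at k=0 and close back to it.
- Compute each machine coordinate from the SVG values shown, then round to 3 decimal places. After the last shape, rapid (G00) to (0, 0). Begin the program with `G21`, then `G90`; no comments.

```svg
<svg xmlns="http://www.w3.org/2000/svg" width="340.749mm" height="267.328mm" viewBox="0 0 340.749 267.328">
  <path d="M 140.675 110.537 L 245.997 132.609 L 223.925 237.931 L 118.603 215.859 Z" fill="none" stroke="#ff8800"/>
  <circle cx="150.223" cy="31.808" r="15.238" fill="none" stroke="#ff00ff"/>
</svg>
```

G21
G90
G00 X140.675 Y156.791
M3 S777
G1 X245.997 Y134.719 F1139
G1 X223.925 Y29.397
G1 X118.603 Y51.469
G1 X140.675 Y156.791
M5
G00 X165.461 Y235.520
M3 S287
G1 X157.842 Y248.716 F3157
G1 X142.604 Y248.716
G1 X134.985 Y235.520
G1 X142.604 Y222.324
G1 X157.842 Y222.324
G1 X165.461 Y235.520
M5
G00 X0.000 Y0.000

viewBox `0 0 340.749 267.328` with mm width/height → 1 unit = 1 mm. Flip: y_m = 267.328 − y_svg.

**Shape 1** — `<path>` regular polygon, stroke `#ff8800` → cut (S777, F1139). Machine vertices: (140.675,156.791) → (245.997,134.719) → (223.925,29.397) → (118.603,51.469) → (140.675,156.791). Closed: final G1 returns to the first vertex.

**Shape 2** — `<circle>` circle, stroke `#ff00ff` → engrave (S287, F3157). Machine vertices: (165.461,235.520) → (157.842,248.716) → (142.604,248.716) → (134.985,235.520) → (142.604,222.324) → (157.842,222.324) → (165.461,235.520). Closed: final G1 returns to the first vertex.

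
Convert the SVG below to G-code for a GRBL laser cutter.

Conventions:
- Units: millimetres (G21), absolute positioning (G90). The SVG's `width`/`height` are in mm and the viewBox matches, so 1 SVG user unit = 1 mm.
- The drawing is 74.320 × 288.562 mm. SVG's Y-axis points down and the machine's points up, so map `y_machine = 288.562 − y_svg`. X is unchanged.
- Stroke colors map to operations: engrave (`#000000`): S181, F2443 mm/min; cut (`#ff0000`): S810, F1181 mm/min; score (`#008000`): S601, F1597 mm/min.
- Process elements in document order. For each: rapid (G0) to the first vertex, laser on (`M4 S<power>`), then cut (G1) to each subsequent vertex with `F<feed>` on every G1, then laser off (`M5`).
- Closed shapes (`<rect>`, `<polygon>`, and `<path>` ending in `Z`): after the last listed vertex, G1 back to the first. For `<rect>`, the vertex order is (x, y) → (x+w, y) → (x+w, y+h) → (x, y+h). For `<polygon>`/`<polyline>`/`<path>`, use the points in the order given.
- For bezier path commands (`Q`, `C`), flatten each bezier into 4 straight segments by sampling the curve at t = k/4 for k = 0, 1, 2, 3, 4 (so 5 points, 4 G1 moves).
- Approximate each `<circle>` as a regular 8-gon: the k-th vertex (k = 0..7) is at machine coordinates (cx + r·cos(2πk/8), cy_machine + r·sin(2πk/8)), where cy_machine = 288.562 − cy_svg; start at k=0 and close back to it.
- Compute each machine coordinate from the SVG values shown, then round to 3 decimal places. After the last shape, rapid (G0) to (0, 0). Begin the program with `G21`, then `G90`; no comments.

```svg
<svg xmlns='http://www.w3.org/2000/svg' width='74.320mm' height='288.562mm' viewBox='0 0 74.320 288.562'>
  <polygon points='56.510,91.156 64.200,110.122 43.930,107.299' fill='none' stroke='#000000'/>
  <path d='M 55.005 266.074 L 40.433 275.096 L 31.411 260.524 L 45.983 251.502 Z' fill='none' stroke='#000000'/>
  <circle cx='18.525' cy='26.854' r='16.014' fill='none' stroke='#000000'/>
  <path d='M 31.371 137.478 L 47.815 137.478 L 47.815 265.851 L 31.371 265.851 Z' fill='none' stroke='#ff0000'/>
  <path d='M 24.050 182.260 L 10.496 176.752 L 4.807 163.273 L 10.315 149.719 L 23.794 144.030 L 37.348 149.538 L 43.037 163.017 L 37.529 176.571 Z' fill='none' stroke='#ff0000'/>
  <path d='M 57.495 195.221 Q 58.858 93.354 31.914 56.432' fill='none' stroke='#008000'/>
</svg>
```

viewBox `0 0 74.320 288.562` with mm width/height → 1 unit = 1 mm. Flip: y_m = 288.562 − y_svg.

**Shape 1** — `<polygon>` regular polygon, stroke `#000000` → engrave (S181, F2443). Machine vertices: (56.510,197.406) → (64.200,178.440) → (43.930,181.263) → (56.510,197.406). Closed: final G1 returns to the first vertex.

**Shape 2** — `<path>` regular polygon, stroke `#000000` → engrave (S181, F2443). Machine vertices: (55.005,22.488) → (40.433,13.466) → (31.411,28.038) → (45.983,37.060) → (55.005,22.488). Closed: final G1 returns to the first vertex.

**Shape 3** — `<circle>` circle, stroke `#000000` → engrave (S181, F2443). Machine vertices: (34.539,261.708) → (29.849,273.032) → (18.525,277.722) → (7.201,273.032) → (2.511,261.708) → (7.201,250.384) → (18.525,245.694) → (29.849,250.384) → (34.539,261.708). Closed: final G1 returns to the first vertex.

**Shape 4** — `<path>` rectangle, stroke `#ff0000` → cut (S810, F1181). Machine vertices: (31.371,151.084) → (47.815,151.084) → (47.815,22.711) → (31.371,22.711) → (31.371,151.084). Closed: final G1 returns to the first vertex.

**Shape 5** — `<path>` regular polygon, stroke `#ff0000` → cut (S810, F1181). Machine vertices: (24.050,106.302) → (10.496,111.810) → (4.807,125.289) → (10.315,138.843) → (23.794,144.532) → (37.348,139.024) → (43.037,125.545) → (37.529,111.991) → (24.050,106.302). Closed: final G1 returns to the first vertex.

**Shape 6** — `<path>` quadratic bezier, stroke `#008000` → score (S601, F1597). Control points (SVG): P0=(57.495,195.221), P1=(58.858,93.354), P2=(31.914,56.432); sampled at t=k/4. Machine vertices: (57.495,93.341) → (56.407,140.215) → (51.781,178.972) → (43.617,209.610) → (31.914,232.130). Open path.

G21
G90
G0 X56.510 Y197.406
M4 S181
G1 X64.200 Y178.440 F2443
G1 X43.930 Y181.263 F2443
G1 X56.510 Y197.406 F2443
M5
G0 X55.005 Y22.488
M4 S181
G1 X40.433 Y13.466 F2443
G1 X31.411 Y28.038 F2443
G1 X45.983 Y37.060 F2443
G1 X55.005 Y22.488 F2443
M5
G0 X34.539 Y261.708
M4 S181
G1 X29.849 Y273.032 F2443
G1 X18.525 Y277.722 F2443
G1 X7.201 Y273.032 F2443
G1 X2.511 Y261.708 F2443
G1 X7.201 Y250.384 F2443
G1 X18.525 Y245.694 F2443
G1 X29.849 Y250.384 F2443
G1 X34.539 Y261.708 F2443
M5
G0 X31.371 Y151.084
M4 S810
G1 X47.815 Y151.084 F1181
G1 X47.815 Y22.711 F1181
G1 X31.371 Y22.711 F1181
G1 X31.371 Y151.084 F1181
M5
G0 X24.050 Y106.302
M4 S810
G1 X10.496 Y111.810 F1181
G1 X4.807 Y125.289 F1181
G1 X10.315 Y138.843 F1181
G1 X23.794 Y144.532 F1181
G1 X37.348 Y139.024 F1181
G1 X43.037 Y125.545 F1181
G1 X37.529 Y111.991 F1181
G1 X24.050 Y106.302 F1181
M5
G0 X57.495 Y93.341
M4 S601
G1 X56.407 Y140.215 F1597
G1 X51.781 Y178.972 F1597
G1 X43.617 Y209.610 F1597
G1 X31.914 Y232.130 F1597
M5
G0 X0.000 Y0.000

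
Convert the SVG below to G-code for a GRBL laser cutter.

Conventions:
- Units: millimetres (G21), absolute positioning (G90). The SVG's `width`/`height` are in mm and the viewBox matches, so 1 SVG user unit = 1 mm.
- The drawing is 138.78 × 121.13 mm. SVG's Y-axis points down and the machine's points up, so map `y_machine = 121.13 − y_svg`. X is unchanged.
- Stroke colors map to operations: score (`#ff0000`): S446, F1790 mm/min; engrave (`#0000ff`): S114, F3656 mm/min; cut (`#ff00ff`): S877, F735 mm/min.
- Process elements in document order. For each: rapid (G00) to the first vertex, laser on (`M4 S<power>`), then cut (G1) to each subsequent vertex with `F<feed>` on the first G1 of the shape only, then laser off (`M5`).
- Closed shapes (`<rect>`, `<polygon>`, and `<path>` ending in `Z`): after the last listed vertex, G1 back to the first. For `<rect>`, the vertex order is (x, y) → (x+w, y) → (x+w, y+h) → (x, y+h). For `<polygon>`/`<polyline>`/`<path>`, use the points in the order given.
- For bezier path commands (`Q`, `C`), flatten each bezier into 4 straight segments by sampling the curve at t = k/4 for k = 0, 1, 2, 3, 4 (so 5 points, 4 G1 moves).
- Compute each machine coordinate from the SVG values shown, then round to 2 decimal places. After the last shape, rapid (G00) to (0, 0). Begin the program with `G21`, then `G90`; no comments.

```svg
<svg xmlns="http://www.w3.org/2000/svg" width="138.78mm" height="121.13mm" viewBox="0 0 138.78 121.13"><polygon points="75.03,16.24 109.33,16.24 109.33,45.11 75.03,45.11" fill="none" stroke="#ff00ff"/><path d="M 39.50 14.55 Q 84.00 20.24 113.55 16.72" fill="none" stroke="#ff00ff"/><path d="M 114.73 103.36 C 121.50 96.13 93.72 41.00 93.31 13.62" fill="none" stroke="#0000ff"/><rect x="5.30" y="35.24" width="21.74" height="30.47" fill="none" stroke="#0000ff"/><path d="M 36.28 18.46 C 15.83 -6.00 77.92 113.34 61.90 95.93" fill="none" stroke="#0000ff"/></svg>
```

G21
G90
G00 X75.03 Y104.89
M4 S877
G1 X109.33 Y104.89 F735
G1 X109.33 Y76.02
G1 X75.03 Y76.02
G1 X75.03 Y104.89
M5
G00 X39.50 Y106.58
M4 S877
G1 X60.82 Y104.31 F735
G1 X80.26 Y103.19
G1 X97.84 Y103.23
G1 X113.55 Y104.41
M5
G00 X114.73 Y17.77
M4 S114
G1 X114.30 Y30.99 F3656
G1 X106.71 Y55.08
G1 X97.78 Y82.95
G1 X93.31 Y107.51
M5
G00 X5.30 Y85.89
M4 S114
G1 X27.04 Y85.89 F3656
G1 X27.04 Y55.42
G1 X5.30 Y55.42
G1 X5.30 Y85.89
M5
G00 X36.28 Y102.67
M4 S114
G1 X33.91 Y98.44 F3656
G1 X47.43 Y66.58
G1 X61.78 Y33.40
G1 X61.90 Y25.20
M5
G00 X0.00 Y0.00

Since the viewBox matches the mm dimensions, user units are millimetres directly. The only transform is the Y-flip y_m = 121.13 − y_svg.

Shape 1 is a rectangle drawn with `<polygon>`. Its stroke #ff00ff means cut at S877, F735. After flipping Y the toolpath is (75.03,104.89) → (109.33,104.89) → (109.33,76.02) → (75.03,76.02) → (75.03,104.89), returning to the start.

Shape 2 is a quadratic bezier drawn with `<path>`. Its stroke #ff00ff means cut at S877, F735. After flipping Y the toolpath is (39.50,106.58) → (60.82,104.31) → (80.26,103.19) → (97.84,103.23) → (113.55,104.41).

Shape 3 is a cubic bezier drawn with `<path>`. Its stroke #0000ff means engrave at S114, F3656. After flipping Y the toolpath is (114.73,17.77) → (114.30,30.99) → (106.71,55.08) → (97.78,82.95) → (93.31,107.51).

Shape 4 is a rectangle drawn with `<rect>`. Its stroke #0000ff means engrave at S114, F3656. After flipping Y the toolpath is (5.30,85.89) → (27.04,85.89) → (27.04,55.42) → (5.30,55.42) → (5.30,85.89), returning to the start.

Shape 5 is a cubic bezier drawn with `<path>`. Its stroke #0000ff means engrave at S114, F3656. After flipping Y the toolpath is (36.28,102.67) → (33.91,98.44) → (47.43,66.58) → (61.78,33.40) → (61.90,25.20).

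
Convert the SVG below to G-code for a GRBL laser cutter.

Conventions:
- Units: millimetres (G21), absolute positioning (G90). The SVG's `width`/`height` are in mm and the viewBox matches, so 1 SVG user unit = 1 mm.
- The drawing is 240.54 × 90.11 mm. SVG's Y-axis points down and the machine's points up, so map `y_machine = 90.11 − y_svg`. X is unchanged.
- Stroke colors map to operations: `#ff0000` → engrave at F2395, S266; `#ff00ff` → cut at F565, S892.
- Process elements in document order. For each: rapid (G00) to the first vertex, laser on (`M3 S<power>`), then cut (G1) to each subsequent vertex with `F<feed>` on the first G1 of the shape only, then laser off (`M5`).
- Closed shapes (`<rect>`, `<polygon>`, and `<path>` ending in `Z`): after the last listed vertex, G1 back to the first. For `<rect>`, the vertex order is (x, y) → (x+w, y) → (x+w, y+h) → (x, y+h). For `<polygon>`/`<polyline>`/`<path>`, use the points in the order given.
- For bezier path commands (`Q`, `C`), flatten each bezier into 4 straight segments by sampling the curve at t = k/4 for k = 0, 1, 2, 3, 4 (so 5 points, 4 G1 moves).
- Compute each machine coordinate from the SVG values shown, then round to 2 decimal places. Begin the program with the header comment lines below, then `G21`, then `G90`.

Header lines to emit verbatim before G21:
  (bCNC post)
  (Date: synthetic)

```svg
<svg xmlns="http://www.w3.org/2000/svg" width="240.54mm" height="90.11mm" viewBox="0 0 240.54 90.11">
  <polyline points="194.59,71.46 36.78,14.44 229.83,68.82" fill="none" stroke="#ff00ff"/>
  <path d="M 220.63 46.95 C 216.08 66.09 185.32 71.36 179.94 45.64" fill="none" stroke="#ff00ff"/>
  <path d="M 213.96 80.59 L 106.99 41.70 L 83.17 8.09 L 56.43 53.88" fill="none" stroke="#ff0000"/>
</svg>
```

(bCNC post)
(Date: synthetic)
G21
G90
G00 X194.59 Y18.65
M3 S892
G1 X36.78 Y75.67 F565
G1 X229.83 Y21.29
M5
G00 X220.63 Y43.16
M3 S892
G1 X213.11 Y31.67 F565
G1 X200.60 Y26.99
G1 X187.93 Y30.72
G1 X179.94 Y44.47
M5
G00 X213.96 Y9.52
M3 S266
G1 X106.99 Y48.41 F2395
G1 X83.17 Y82.02
G1 X56.43 Y36.23
M5

Since the viewBox matches the mm dimensions, user units are millimetres directly. The only transform is the Y-flip y_m = 90.11 − y_svg.

Shape 1 is a open polyline drawn with `<polyline>`. Its stroke #ff00ff means cut at S892, F565. After flipping Y the toolpath is (194.59,18.65) → (36.78,75.67) → (229.83,21.29).

Shape 2 is a cubic bezier drawn with `<path>`. Its stroke #ff00ff means cut at S892, F565. After flipping Y the toolpath is (220.63,43.16) → (213.11,31.67) → (200.60,26.99) → (187.93,30.72) → (179.94,44.47).

Shape 3 is a open polyline drawn with `<path>`. Its stroke #ff0000 means engrave at S266, F2395. After flipping Y the toolpath is (213.96,9.52) → (106.99,48.41) → (83.17,82.02) → (56.43,36.23).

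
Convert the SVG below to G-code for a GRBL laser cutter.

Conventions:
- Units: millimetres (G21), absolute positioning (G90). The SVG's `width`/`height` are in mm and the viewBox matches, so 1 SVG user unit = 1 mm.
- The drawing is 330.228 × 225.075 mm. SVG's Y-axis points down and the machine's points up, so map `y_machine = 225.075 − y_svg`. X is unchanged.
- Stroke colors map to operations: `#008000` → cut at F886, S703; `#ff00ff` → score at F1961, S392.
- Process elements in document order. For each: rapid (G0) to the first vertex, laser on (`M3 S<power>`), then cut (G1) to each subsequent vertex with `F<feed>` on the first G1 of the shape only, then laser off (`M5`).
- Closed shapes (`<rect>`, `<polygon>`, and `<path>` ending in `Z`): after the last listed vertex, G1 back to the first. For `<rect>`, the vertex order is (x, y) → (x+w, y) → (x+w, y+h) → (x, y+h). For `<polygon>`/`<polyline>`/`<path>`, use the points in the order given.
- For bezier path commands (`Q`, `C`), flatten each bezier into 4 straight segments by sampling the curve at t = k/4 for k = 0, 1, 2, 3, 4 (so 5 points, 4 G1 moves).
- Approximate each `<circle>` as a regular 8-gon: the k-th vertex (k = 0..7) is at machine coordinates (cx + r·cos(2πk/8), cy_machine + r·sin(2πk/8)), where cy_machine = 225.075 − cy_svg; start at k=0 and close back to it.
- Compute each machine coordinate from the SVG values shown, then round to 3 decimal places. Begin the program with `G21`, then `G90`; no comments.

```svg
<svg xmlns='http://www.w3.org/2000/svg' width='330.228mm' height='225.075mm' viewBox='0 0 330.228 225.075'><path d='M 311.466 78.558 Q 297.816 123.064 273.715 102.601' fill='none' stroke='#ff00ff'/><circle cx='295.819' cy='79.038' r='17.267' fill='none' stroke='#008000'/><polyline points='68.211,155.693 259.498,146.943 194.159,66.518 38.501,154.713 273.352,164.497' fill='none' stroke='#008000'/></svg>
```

1 u = 1 mm; y_m = 225.075 − y.

[1] `<path>` quadratic bezier, #ff00ff→score S392 F1961: (311.466,146.517) → (303.988,128.325) → (295.203,118.253) → (285.112,116.303) → (273.715,122.474)

[2] `<circle>` circle, #008000→cut S703 F886: (313.086,146.037) → (308.029,158.247) → (295.819,163.304) → (283.609,158.247) → (278.552,146.037) → (283.609,133.827) → (295.819,128.770) → (308.029,133.827) → (313.086,146.037) (closed)

[3] `<polyline>` open polyline, #008000→cut S703 F886: (68.211,69.382) → (259.498,78.132) → (194.159,158.557) → (38.501,70.362) → (273.352,60.578)

G21
G90
G0 X311.466 Y146.517
M3 S392
G1 X303.988 Y128.325 F1961
G1 X295.203 Y118.253
G1 X285.112 Y116.303
G1 X273.715 Y122.474
M5
G0 X313.086 Y146.037
M3 S703
G1 X308.029 Y158.247 F886
G1 X295.819 Y163.304
G1 X283.609 Y158.247
G1 X278.552 Y146.037
G1 X283.609 Y133.827
G1 X295.819 Y128.770
G1 X308.029 Y133.827
G1 X313.086 Y146.037
M5
G0 X68.211 Y69.382
M3 S703
G1 X259.498 Y78.132 F886
G1 X194.159 Y158.557
G1 X38.501 Y70.362
G1 X273.352 Y60.578
M5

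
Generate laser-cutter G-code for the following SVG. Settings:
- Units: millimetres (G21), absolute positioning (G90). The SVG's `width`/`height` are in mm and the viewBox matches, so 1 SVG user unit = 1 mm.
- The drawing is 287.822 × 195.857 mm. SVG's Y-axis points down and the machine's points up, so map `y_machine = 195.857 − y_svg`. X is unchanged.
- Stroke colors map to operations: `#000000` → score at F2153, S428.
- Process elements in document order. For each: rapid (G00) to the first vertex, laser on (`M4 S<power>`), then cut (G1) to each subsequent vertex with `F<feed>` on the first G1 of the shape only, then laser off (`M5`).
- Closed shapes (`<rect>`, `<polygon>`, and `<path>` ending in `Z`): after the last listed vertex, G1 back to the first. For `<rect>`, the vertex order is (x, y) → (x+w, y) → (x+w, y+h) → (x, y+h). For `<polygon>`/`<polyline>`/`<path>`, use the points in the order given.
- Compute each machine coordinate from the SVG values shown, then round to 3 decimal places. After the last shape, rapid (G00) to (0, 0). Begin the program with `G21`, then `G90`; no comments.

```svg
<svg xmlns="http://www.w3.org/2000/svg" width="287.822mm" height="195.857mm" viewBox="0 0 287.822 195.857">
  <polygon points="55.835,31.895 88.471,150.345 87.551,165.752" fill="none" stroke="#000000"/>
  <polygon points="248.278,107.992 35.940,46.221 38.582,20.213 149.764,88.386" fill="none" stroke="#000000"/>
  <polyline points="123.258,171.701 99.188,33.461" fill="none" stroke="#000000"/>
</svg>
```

1 u = 1 mm; y_m = 195.857 − y.

[1] `<polygon>` closed polygon, #000000→score S428 F2153: (55.835,163.962) → (88.471,45.512) → (87.551,30.105) → (55.835,163.962) (closed)

[2] `<polygon>` closed polygon, #000000→score S428 F2153: (248.278,87.865) → (35.940,149.636) → (38.582,175.644) → (149.764,107.471) → (248.278,87.865) (closed)

[3] `<polyline>` line segment, #000000→score S428 F2153: (123.258,24.156) → (99.188,162.396)

G21
G90
G00 X55.835 Y163.962
M4 S428
G1 X88.471 Y45.512 F2153
G1 X87.551 Y30.105
G1 X55.835 Y163.962
M5
G00 X248.278 Y87.865
M4 S428
G1 X35.940 Y149.636 F2153
G1 X38.582 Y175.644
G1 X149.764 Y107.471
G1 X248.278 Y87.865
M5
G00 X123.258 Y24.156
M4 S428
G1 X99.188 Y162.396 F2153
M5
G00 X0.000 Y0.000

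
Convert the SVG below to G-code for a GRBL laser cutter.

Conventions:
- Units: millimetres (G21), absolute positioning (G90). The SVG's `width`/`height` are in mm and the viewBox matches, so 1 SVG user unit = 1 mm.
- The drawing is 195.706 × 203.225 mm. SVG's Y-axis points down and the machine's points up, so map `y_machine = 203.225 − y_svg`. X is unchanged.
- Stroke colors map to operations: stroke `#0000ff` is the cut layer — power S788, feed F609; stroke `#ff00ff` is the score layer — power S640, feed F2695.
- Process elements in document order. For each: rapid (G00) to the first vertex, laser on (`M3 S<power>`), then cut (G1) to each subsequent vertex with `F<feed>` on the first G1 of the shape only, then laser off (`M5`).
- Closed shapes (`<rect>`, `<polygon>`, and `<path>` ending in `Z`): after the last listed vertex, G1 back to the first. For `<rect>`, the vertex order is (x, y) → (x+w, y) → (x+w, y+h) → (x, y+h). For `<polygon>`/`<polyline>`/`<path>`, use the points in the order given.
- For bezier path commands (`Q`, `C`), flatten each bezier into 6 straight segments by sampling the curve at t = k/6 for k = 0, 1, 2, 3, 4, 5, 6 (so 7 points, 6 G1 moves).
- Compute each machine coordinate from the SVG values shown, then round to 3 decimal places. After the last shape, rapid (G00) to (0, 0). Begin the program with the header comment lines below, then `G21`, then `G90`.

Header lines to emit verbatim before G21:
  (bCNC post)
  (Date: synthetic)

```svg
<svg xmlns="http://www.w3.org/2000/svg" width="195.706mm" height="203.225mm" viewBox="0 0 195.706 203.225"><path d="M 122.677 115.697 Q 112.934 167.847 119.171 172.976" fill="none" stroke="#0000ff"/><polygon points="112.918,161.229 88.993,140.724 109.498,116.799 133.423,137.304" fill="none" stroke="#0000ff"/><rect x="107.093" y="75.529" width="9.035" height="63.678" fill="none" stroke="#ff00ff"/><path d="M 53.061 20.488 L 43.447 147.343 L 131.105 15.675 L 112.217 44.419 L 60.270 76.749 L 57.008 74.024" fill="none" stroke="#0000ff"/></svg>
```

(bCNC post)
(Date: synthetic)
G21
G90
G00 X122.677 Y87.528
M3 S788
G1 X119.873 Y71.451 F609
G1 X117.957 Y57.986
G1 X116.929 Y47.133
G1 X116.789 Y38.893
G1 X117.536 Y33.265
G1 X119.171 Y30.249
M5
G00 X112.918 Y41.996
M3 S788
G1 X88.993 Y62.501 F609
G1 X109.498 Y86.426
G1 X133.423 Y65.921
G1 X112.918 Y41.996
M5
G00 X107.093 Y127.696
M3 S640
G1 X116.128 Y127.696 F2695
G1 X116.128 Y64.018
G1 X107.093 Y64.018
G1 X107.093 Y127.696
M5
G00 X53.061 Y182.737
M3 S788
G1 X43.447 Y55.882 F609
G1 X131.105 Y187.550
G1 X112.217 Y158.806
G1 X60.270 Y126.476
G1 X57.008 Y129.201
M5
G00 X0.000 Y0.000

viewBox `0 0 195.706 203.225` with mm width/height → 1 unit = 1 mm. Flip: y_m = 203.225 − y_svg.

**Shape 1** — `<path>` quadratic bezier, stroke `#0000ff` → cut (S788, F609). Control points (SVG): P0=(122.677,115.697), P1=(112.934,167.847), P2=(119.171,172.976); sampled at t=k/6. Machine vertices: (122.677,87.528) → (119.873,71.451) → (117.957,57.986) → (116.929,47.133) → (116.789,38.893) → (117.536,33.265) → (119.171,30.249). Open path.

**Shape 2** — `<polygon>` regular polygon, stroke `#0000ff` → cut (S788, F609). Machine vertices: (112.918,41.996) → (88.993,62.501) → (109.498,86.426) → (133.423,65.921) → (112.918,41.996). Closed: final G1 returns to the first vertex.

**Shape 3** — `<rect>` rectangle, stroke `#ff00ff` → score (S640, F2695). Machine vertices: (107.093,127.696) → (116.128,127.696) → (116.128,64.018) → (107.093,64.018) → (107.093,127.696). Closed: final G1 returns to the first vertex.

**Shape 4** — `<path>` open polyline, stroke `#0000ff` → cut (S788, F609). Machine vertices: (53.061,182.737) → (43.447,55.882) → (131.105,187.550) → (112.217,158.806) → (60.270,126.476) → (57.008,129.201). Open path.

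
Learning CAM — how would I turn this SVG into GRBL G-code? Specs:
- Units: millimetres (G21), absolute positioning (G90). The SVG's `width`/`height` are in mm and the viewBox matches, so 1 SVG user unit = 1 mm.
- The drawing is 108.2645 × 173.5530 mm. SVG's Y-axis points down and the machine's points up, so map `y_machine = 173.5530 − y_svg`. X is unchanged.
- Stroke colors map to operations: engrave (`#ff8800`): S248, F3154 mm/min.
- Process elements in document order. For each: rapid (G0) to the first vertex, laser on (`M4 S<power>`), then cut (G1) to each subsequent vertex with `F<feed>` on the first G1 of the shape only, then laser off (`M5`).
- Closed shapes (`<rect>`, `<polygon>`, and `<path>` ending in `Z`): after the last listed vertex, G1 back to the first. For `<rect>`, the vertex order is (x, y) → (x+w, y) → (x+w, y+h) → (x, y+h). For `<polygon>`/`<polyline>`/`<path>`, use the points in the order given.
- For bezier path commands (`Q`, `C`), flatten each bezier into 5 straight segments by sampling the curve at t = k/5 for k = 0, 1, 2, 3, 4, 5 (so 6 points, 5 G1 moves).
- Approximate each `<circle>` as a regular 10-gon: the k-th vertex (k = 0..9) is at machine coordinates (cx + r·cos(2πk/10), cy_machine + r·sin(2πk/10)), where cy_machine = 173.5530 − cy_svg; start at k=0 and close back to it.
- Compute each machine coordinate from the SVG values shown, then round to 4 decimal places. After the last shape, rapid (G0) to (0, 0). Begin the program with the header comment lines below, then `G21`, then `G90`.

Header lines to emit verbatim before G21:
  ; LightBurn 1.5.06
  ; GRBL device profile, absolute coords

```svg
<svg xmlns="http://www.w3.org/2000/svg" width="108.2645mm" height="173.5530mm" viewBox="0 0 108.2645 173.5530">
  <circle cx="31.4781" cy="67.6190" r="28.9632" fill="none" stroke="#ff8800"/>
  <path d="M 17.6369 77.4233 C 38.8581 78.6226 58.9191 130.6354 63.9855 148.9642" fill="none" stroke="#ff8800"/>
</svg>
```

; LightBurn 1.5.06
; GRBL device profile, absolute coords
G21
G90
G0 X60.4413 Y105.9340
M4 S248
G1 X54.9098 Y122.9581 F3154
G1 X40.4282 Y133.4796
G1 X22.5280 Y133.4796
G1 X8.0464 Y122.9581
G1 X2.5149 Y105.9340
G1 X8.0464 Y88.9099
G1 X22.5280 Y78.3884
G1 X40.4282 Y78.3884
G1 X54.9098 Y88.9099
G1 X60.4413 Y105.9340
M5
G0 X17.6369 Y96.1297
M4 S248
G1 X30.1197 Y89.9885 F3154
G1 X41.6600 Y75.7079
G1 X51.5938 Y57.3438
G1 X59.2570 Y38.9522
G1 X63.9855 Y24.5888
M5
G0 X0.0000 Y0.0000

1 u = 1 mm; y_m = 173.5530 − y.

[1] `<circle>` circle, #ff8800→engrave S248 F3154: (60.4413,105.9340) → (54.9098,122.9581) → (40.4282,133.4796) → (22.5280,133.4796) → (8.0464,122.9581) → (2.5149,105.9340) → (8.0464,88.9099) → (22.5280,78.3884) → (40.4282,78.3884) → (54.9098,88.9099) → (60.4413,105.9340) (closed)

[2] `<path>` cubic bezier, #ff8800→engrave S248 F3154: (17.6369,96.1297) → (30.1197,89.9885) → (41.6600,75.7079) → (51.5938,57.3438) → (59.2570,38.9522) → (63.9855,24.5888)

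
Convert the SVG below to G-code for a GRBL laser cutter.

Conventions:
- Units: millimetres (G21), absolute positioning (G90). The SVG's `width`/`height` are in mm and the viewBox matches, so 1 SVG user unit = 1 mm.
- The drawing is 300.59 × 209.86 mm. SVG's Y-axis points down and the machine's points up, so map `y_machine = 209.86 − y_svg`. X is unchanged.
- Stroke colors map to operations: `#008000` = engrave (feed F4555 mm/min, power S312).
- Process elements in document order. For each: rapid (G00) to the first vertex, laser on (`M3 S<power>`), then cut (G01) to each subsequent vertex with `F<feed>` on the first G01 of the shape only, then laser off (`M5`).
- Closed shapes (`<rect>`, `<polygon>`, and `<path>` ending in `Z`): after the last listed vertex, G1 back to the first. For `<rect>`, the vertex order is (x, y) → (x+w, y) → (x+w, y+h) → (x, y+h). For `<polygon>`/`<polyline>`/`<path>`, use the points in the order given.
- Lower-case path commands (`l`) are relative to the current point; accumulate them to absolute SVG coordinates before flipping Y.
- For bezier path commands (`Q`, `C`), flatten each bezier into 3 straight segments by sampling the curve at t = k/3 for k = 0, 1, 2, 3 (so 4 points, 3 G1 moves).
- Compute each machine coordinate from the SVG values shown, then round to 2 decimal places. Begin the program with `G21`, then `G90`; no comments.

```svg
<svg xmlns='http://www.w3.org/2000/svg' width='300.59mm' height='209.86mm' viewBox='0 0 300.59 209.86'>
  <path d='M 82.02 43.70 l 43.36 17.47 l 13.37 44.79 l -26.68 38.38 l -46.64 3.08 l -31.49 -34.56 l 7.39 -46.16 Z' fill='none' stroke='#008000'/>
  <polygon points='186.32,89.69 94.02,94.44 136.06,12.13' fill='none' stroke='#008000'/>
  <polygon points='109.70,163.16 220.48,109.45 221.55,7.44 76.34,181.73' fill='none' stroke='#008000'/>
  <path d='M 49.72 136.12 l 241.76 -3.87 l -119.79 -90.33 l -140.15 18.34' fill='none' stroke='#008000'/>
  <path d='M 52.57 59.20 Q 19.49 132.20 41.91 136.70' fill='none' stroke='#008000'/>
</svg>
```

G21
G90
G00 X82.02 Y166.16
M3 S312
G01 X125.38 Y148.69 F4555
G01 X138.75 Y103.90
G01 X112.07 Y65.52
G01 X65.43 Y62.44
G01 X33.94 Y97.00
G01 X41.33 Y143.16
G01 X82.02 Y166.16
M5
G00 X186.32 Y120.17
M3 S312
G01 X94.02 Y115.42 F4555
G01 X136.06 Y197.73
G01 X186.32 Y120.17
M5
G00 X109.70 Y46.70
M3 S312
G01 X220.48 Y100.41 F4555
G01 X221.55 Y202.42
G01 X76.34 Y28.13
G01 X109.70 Y46.70
M5
G00 X49.72 Y73.74
M3 S312
G01 X291.48 Y77.61 F4555
G01 X171.69 Y167.94
G01 X31.54 Y149.60
M5
G00 X52.57 Y150.66
M3 S312
G01 X36.68 Y109.60 F4555
G01 X33.13 Y83.77
G01 X41.91 Y73.16
M5

Since the viewBox matches the mm dimensions, user units are millimetres directly. The only transform is the Y-flip y_m = 209.86 − y_svg.

Shape 1 is a regular polygon drawn with `<path>`. Its stroke #008000 means engrave at S312, F4555. After flipping Y the toolpath is (82.02,166.16) → (125.38,148.69) → (138.75,103.90) → (112.07,65.52) → (65.43,62.44) → (33.94,97.00) → (41.33,143.16) → (82.02,166.16), returning to the start.

Shape 2 is a regular polygon drawn with `<polygon>`. Its stroke #008000 means engrave at S312, F4555. After flipping Y the toolpath is (186.32,120.17) → (94.02,115.42) → (136.06,197.73) → (186.32,120.17), returning to the start.

Shape 3 is a closed polygon drawn with `<polygon>`. Its stroke #008000 means engrave at S312, F4555. After flipping Y the toolpath is (109.70,46.70) → (220.48,100.41) → (221.55,202.42) → (76.34,28.13) → (109.70,46.70), returning to the start.

Shape 4 is a open polyline drawn with `<path>`. Its stroke #008000 means engrave at S312, F4555. After flipping Y the toolpath is (49.72,73.74) → (291.48,77.61) → (171.69,167.94) → (31.54,149.60).

Shape 5 is a quadratic bezier drawn with `<path>`. Its stroke #008000 means engrave at S312, F4555. After flipping Y the toolpath is (52.57,150.66) → (36.68,109.60) → (33.13,83.77) → (41.91,73.16).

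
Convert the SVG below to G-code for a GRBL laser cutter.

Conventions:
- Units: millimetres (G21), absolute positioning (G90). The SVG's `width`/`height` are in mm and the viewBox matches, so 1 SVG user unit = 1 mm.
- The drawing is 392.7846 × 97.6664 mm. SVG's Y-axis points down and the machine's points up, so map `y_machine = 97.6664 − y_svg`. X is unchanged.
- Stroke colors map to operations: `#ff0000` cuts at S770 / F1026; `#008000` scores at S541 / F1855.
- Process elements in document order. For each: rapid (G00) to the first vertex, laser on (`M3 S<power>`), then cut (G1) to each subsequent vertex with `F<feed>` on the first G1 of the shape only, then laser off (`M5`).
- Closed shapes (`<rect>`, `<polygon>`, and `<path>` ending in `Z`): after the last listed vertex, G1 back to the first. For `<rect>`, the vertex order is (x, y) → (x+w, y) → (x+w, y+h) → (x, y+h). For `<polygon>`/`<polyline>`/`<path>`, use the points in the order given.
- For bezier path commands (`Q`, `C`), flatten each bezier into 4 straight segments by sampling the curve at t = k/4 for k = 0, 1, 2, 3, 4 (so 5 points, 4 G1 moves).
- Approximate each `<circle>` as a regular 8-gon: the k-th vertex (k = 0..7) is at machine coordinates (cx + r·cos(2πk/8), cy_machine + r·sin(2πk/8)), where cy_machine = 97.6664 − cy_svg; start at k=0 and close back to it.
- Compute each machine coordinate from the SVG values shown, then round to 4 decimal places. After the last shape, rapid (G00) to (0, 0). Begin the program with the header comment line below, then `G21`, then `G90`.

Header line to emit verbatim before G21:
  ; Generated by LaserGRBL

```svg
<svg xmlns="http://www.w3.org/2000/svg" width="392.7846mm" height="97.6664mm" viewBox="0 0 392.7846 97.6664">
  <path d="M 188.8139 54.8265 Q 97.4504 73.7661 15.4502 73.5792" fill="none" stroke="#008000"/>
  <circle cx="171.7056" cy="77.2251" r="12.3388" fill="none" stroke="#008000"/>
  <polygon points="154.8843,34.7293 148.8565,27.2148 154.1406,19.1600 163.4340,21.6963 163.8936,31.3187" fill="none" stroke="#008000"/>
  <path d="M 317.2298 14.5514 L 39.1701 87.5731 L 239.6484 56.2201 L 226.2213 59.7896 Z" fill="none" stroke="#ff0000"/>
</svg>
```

Since the viewBox matches the mm dimensions, user units are millimetres directly. The only transform is the Y-flip y_m = 97.6664 − y_svg.

Shape 1 is a quadratic bezier drawn with `<path>`. Its stroke #008000 means score at S541, F1855. After flipping Y the toolpath is (188.8139,42.8399) → (143.7174,34.5655) → (99.7912,28.6819) → (57.0355,25.1892) → (15.4502,24.0872).

Shape 2 is a circle drawn with `<circle>`. Its stroke #008000 means score at S541, F1855. After flipping Y the toolpath is (184.0444,20.4413) → (180.4304,29.1661) → (171.7056,32.7801) → (162.9808,29.1661) → (159.3668,20.4413) → (162.9808,11.7165) → (171.7056,8.1025) → (180.4304,11.7165) → (184.0444,20.4413), returning to the start.

Shape 3 is a regular polygon drawn with `<polygon>`. Its stroke #008000 means score at S541, F1855. After flipping Y the toolpath is (154.8843,62.9371) → (148.8565,70.4516) → (154.1406,78.5064) → (163.4340,75.9701) → (163.8936,66.3477) → (154.8843,62.9371), returning to the start.

Shape 4 is a closed polygon drawn with `<path>`. Its stroke #ff0000 means cut at S770, F1026. After flipping Y the toolpath is (317.2298,83.1150) → (39.1701,10.0933) → (239.6484,41.4463) → (226.2213,37.8768) → (317.2298,83.1150), returning to the start.

; Generated by LaserGRBL
G21
G90
G00 X188.8139 Y42.8399
M3 S541
G1 X143.7174 Y34.5655 F1855
G1 X99.7912 Y28.6819
G1 X57.0355 Y25.1892
G1 X15.4502 Y24.0872
M5
G00 X184.0444 Y20.4413
M3 S541
G1 X180.4304 Y29.1661 F1855
G1 X171.7056 Y32.7801
G1 X162.9808 Y29.1661
G1 X159.3668 Y20.4413
G1 X162.9808 Y11.7165
G1 X171.7056 Y8.1025
G1 X180.4304 Y11.7165
G1 X184.0444 Y20.4413
M5
G00 X154.8843 Y62.9371
M3 S541
G1 X148.8565 Y70.4516 F1855
G1 X154.1406 Y78.5064
G1 X163.4340 Y75.9701
G1 X163.8936 Y66.3477
G1 X154.8843 Y62.9371
M5
G00 X317.2298 Y83.1150
M3 S770
G1 X39.1701 Y10.0933 F1026
G1 X239.6484 Y41.4463
G1 X226.2213 Y37.8768
G1 X317.2298 Y83.1150
M5
G00 X0.0000 Y0.0000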